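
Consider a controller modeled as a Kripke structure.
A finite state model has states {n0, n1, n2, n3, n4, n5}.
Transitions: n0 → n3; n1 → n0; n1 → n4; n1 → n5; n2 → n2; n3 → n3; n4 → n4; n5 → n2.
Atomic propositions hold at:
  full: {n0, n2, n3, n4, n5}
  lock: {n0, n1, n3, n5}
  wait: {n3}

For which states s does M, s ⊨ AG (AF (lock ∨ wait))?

{n0, n3}

Sat(lock ∨ wait) = {n0, n1, n3, n5}
AF (lock ∨ wait): least fixpoint, start Z0 = {n0, n1, n3, n5}, add states with every successor in Z. Already a fixed point.
Sat(AF (lock ∨ wait)) = {n0, n1, n3, n5}
AG (AF (lock ∨ wait)): greatest fixpoint, start Z0 = {n0, n1, n3, n5}, keep only states in Sat with every successor in Z. Z1 = {n0, n3}; fixed.
Sat(AG (AF (lock ∨ wait))) = {n0, n3}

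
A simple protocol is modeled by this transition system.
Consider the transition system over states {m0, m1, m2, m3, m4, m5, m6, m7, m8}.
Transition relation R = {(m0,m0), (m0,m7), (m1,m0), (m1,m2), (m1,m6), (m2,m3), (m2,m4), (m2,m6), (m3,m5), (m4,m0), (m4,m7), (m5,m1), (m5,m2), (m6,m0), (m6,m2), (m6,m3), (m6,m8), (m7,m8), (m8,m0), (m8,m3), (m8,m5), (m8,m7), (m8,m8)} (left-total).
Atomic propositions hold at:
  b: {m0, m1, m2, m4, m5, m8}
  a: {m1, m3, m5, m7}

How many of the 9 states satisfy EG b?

6

EG b: greatest fixpoint, start Z0 = {m0, m1, m2, m4, m5, m8}, keep only states in Sat with some successor in Z. Already a fixed point.
Sat(EG b) = {m0, m1, m2, m4, m5, m8}
|Sat(EG b)| = |{m0, m1, m2, m4, m5, m8}| = 6.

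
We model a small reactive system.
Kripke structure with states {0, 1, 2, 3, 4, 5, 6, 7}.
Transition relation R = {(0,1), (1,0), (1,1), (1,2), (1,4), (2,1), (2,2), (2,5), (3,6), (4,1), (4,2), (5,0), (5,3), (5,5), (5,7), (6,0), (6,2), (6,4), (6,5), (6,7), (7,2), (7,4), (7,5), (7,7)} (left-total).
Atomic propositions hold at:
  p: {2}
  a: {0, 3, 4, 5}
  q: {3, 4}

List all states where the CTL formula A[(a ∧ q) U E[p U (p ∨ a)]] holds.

{0, 2, 3, 4, 5}

Sat(a ∧ q) = {3, 4}
Sat(p ∨ a) = {0, 2, 3, 4, 5}
E[p U (p ∨ a)]: least fixpoint, start Z0 = Sat((p ∨ a)) = {0, 2, 3, 4, 5}, add states in Sat(p) with some successor in Z. Already a fixed point.
Sat(E[p U (p ∨ a)]) = {0, 2, 3, 4, 5}
A[(a ∧ q) U E[p U (p ∨ a)]]: least fixpoint, start Z0 = Sat(E[p U (p ∨ a)]) = {0, 2, 3, 4, 5}, add states in Sat(a ∧ q) with every successor in Z. Already a fixed point.
Sat(A[(a ∧ q) U E[p U (p ∨ a)]]) = {0, 2, 3, 4, 5}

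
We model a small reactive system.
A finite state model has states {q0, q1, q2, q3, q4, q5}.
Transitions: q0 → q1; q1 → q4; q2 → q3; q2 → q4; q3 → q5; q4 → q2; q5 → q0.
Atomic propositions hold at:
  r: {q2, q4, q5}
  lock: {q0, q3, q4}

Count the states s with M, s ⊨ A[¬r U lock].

4

Sat(¬r) = {q0, q1, q3}
A[¬r U lock]: least fixpoint, start Z0 = Sat(lock) = {q0, q3, q4}, add states in Sat(¬r) with every successor in Z. Z1 = {q0, q1, q3, q4}; fixed.
Sat(A[¬r U lock]) = {q0, q1, q3, q4}
|Sat(A[¬r U lock])| = |{q0, q1, q3, q4}| = 4.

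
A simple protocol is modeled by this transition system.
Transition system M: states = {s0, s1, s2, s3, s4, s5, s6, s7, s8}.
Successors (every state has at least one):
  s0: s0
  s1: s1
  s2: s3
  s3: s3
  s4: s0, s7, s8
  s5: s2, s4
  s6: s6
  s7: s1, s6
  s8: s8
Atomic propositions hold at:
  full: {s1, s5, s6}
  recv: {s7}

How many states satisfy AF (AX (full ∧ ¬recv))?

3

Sat(¬recv) = {s0, s1, s2, s3, s4, s5, s6, s8}
Sat(full ∧ ¬recv) = {s1, s5, s6}
Sat(AX (full ∧ ¬recv)) = {s : every successor in {s1, s5, s6}} = {s1, s6, s7}
AF (AX (full ∧ ¬recv)): least fixpoint, start Z0 = {s1, s6, s7}, add states with every successor in Z. Already a fixed point.
Sat(AF (AX (full ∧ ¬recv))) = {s1, s6, s7}
|Sat(AF (AX (full ∧ ¬recv)))| = |{s1, s6, s7}| = 3.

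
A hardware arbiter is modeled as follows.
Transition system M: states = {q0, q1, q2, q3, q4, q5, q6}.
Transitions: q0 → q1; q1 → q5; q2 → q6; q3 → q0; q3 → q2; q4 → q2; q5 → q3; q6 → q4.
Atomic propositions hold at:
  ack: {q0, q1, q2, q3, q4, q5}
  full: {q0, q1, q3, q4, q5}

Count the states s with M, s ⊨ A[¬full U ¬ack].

2

Sat(¬full) = {q2, q6}
Sat(¬ack) = {q6}
A[¬full U ¬ack]: least fixpoint, start Z0 = Sat(¬ack) = {q6}, add states in Sat(¬full) with every successor in Z. Z1 = {q2, q6}; fixed.
Sat(A[¬full U ¬ack]) = {q2, q6}
|Sat(A[¬full U ¬ack])| = |{q2, q6}| = 2.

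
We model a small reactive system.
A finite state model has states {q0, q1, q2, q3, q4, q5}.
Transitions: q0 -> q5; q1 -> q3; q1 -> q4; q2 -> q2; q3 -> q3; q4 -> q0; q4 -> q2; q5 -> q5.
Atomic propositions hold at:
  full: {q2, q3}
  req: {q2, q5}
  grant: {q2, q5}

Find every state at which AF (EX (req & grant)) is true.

{q0, q2, q4, q5}

Sat(req & grant) = {q2, q5}
Sat(EX (req & grant)) = {s : some successor in {q2, q5}} = {q0, q2, q4, q5}
AF (EX (req & grant)): least fixpoint, start Z0 = {q0, q2, q4, q5}, add states with every successor in Z. Already a fixed point.
Sat(AF (EX (req & grant))) = {q0, q2, q4, q5}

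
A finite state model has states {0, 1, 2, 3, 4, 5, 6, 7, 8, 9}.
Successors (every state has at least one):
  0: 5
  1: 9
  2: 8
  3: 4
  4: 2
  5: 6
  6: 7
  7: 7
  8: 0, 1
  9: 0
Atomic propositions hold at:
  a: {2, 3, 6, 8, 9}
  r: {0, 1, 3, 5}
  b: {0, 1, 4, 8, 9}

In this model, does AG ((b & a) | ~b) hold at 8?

No

Sat(b & a) = {8, 9}
Sat(~b) = {2, 3, 5, 6, 7}
Sat((b & a) | ~b) = {2, 3, 5, 6, 7, 8, 9}
AG ((b & a) | ~b): greatest fixpoint, start Z0 = {2, 3, 5, 6, 7, 8, 9}, keep only states in Sat with every successor in Z. Z1 = {2, 5, 6, 7}; Z2 = {5, 6, 7}; fixed.
Sat(AG ((b & a) | ~b)) = {5, 6, 7}
8 ∉ Sat(AG ((b & a) | ~b)) = {5, 6, 7}, so the formula does not hold at 8.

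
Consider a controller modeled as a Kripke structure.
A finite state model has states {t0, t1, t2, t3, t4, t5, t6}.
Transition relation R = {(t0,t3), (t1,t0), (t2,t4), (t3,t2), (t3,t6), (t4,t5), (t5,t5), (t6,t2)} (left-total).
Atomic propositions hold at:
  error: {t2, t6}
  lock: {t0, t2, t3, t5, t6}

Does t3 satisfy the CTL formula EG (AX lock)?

No

Sat(AX lock) = {s : every successor in {t0, t2, t3, t5, t6}} = {t0, t1, t3, t4, t5, t6}
EG (AX lock): greatest fixpoint, start Z0 = {t0, t1, t3, t4, t5, t6}, keep only states in Sat with some successor in Z. Z1 = {t0, t1, t3, t4, t5}; Z2 = {t0, t1, t4, t5}; Z3 = {t1, t4, t5}; Z4 = {t4, t5}; fixed.
Sat(EG (AX lock)) = {t4, t5}
t3 ∉ Sat(EG (AX lock)) = {t4, t5}, so the formula does not hold at t3.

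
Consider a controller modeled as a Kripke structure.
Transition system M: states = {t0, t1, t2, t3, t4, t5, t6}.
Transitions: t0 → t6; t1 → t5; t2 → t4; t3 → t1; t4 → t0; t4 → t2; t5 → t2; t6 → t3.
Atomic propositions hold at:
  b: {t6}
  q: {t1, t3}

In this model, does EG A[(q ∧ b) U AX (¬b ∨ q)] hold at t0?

No

Sat(q ∧ b) = ∅
Sat(¬b) = {t0, t1, t2, t3, t4, t5}
Sat(¬b ∨ q) = {t0, t1, t2, t3, t4, t5}
Sat(AX (¬b ∨ q)) = {s : every successor in {t0, t1, t2, t3, t4, t5}} = {t1, t2, t3, t4, t5, t6}
A[(q ∧ b) U AX (¬b ∨ q)]: least fixpoint, start Z0 = Sat(AX (¬b ∨ q)) = {t1, t2, t3, t4, t5, t6}, add states in Sat(q ∧ b) with every successor in Z. Already a fixed point.
Sat(A[(q ∧ b) U AX (¬b ∨ q)]) = {t1, t2, t3, t4, t5, t6}
EG A[(q ∧ b) U AX (¬b ∨ q)]: greatest fixpoint, start Z0 = {t1, t2, t3, t4, t5, t6}, keep only states in Sat with some successor in Z. Already a fixed point.
Sat(EG A[(q ∧ b) U AX (¬b ∨ q)]) = {t1, t2, t3, t4, t5, t6}
t0 ∉ Sat(EG A[(q ∧ b) U AX (¬b ∨ q)]) = {t1, t2, t3, t4, t5, t6}, so the formula does not hold at t0.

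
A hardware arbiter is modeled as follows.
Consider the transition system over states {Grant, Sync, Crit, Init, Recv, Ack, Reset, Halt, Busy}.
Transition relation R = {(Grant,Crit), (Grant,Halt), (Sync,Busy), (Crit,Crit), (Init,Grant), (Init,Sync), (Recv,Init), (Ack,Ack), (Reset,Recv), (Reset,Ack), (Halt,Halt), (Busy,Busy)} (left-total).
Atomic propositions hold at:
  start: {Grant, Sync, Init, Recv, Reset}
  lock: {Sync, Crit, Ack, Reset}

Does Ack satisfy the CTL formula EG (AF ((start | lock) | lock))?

Sat(start | lock) = {Grant, Sync, Crit, Init, Recv, Ack, Reset}
Sat((start | lock) | lock) = {Grant, Sync, Crit, Init, Recv, Ack, Reset}
AF ((start | lock) | lock): least fixpoint, start Z0 = {Grant, Sync, Crit, Init, Recv, Ack, Reset}, add states with every successor in Z. Already a fixed point.
Sat(AF ((start | lock) | lock)) = {Grant, Sync, Crit, Init, Recv, Ack, Reset}
EG (AF ((start | lock) | lock)): greatest fixpoint, start Z0 = {Grant, Sync, Crit, Init, Recv, Ack, Reset}, keep only states in Sat with some successor in Z. Z1 = {Grant, Crit, Init, Recv, Ack, Reset}; fixed.
Sat(EG (AF ((start | lock) | lock))) = {Grant, Crit, Init, Recv, Ack, Reset}
Ack ∈ Sat(EG (AF ((start | lock) | lock))) = {Grant, Crit, Init, Recv, Ack, Reset}, so the formula holds at Ack.

Yes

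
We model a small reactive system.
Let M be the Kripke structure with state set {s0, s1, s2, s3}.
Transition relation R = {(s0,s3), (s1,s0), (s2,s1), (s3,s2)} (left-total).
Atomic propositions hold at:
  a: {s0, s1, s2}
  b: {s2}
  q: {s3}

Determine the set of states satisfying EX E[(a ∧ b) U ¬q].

{s1, s2, s3}

Sat(a ∧ b) = {s2}
Sat(¬q) = {s0, s1, s2}
E[(a ∧ b) U ¬q]: least fixpoint, start Z0 = Sat(¬q) = {s0, s1, s2}, add states in Sat(a ∧ b) with some successor in Z. Already a fixed point.
Sat(E[(a ∧ b) U ¬q]) = {s0, s1, s2}
Sat(EX E[(a ∧ b) U ¬q]) = {s : some successor in {s0, s1, s2}} = {s1, s2, s3}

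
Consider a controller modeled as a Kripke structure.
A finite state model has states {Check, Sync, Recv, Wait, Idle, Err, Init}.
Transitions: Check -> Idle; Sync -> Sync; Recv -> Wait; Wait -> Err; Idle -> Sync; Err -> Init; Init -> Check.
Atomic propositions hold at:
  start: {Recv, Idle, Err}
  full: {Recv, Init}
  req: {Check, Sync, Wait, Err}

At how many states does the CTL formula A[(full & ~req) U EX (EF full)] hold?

3

Sat(~req) = {Recv, Idle, Init}
Sat(full & ~req) = {Recv, Init}
EF full: least fixpoint, start Z0 = {Recv, Init}, add states with some successor in Z. Z1 = {Recv, Err, Init}; Z2 = {Recv, Wait, Err, Init}; fixed.
Sat(EF full) = {Recv, Wait, Err, Init}
Sat(EX (EF full)) = {s : some successor in {Recv, Wait, Err, Init}} = {Recv, Wait, Err}
A[(full & ~req) U EX (EF full)]: least fixpoint, start Z0 = Sat(EX (EF full)) = {Recv, Wait, Err}, add states in Sat(full & ~req) with every successor in Z. Already a fixed point.
Sat(A[(full & ~req) U EX (EF full)]) = {Recv, Wait, Err}
|Sat(A[(full & ~req) U EX (EF full)])| = |{Recv, Wait, Err}| = 3.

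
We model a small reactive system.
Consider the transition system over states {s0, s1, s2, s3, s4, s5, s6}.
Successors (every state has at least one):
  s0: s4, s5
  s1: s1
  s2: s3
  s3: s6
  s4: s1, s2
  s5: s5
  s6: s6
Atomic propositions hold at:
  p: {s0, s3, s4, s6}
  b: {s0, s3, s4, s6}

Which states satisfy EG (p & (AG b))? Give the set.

{s3, s6}

AG b: greatest fixpoint, start Z0 = {s0, s3, s4, s6}, keep only states in Sat with every successor in Z. Z1 = {s3, s6}; fixed.
Sat(AG b) = {s3, s6}
Sat(p & (AG b)) = {s3, s6}
EG (p & (AG b)): greatest fixpoint, start Z0 = {s3, s6}, keep only states in Sat with some successor in Z. Already a fixed point.
Sat(EG (p & (AG b))) = {s3, s6}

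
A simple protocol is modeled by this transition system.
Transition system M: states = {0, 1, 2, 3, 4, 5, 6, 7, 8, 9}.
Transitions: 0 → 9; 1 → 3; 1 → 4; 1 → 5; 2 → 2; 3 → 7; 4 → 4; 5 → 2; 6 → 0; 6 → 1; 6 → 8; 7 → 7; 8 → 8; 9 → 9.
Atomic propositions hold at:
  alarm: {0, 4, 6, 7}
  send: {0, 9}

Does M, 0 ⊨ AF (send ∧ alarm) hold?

Yes

Sat(send ∧ alarm) = {0}
AF (send ∧ alarm): least fixpoint, start Z0 = {0}, add states with every successor in Z. Already a fixed point.
Sat(AF (send ∧ alarm)) = {0}
0 ∈ Sat(AF (send ∧ alarm)) = {0}, so the formula holds at 0.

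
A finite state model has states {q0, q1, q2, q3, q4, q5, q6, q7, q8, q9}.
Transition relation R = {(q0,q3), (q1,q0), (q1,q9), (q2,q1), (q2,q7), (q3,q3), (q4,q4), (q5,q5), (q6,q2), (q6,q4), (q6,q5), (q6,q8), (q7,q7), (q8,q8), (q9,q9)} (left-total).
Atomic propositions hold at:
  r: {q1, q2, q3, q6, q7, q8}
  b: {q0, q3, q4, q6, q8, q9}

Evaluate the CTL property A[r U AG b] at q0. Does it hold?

Yes

AG b: greatest fixpoint, start Z0 = {q0, q3, q4, q6, q8, q9}, keep only states in Sat with every successor in Z. Z1 = {q0, q3, q4, q8, q9}; fixed.
Sat(AG b) = {q0, q3, q4, q8, q9}
A[r U AG b]: least fixpoint, start Z0 = Sat(AG b) = {q0, q3, q4, q8, q9}, add states in Sat(r) with every successor in Z. Z1 = {q0, q1, q3, q4, q8, q9}; fixed.
Sat(A[r U AG b]) = {q0, q1, q3, q4, q8, q9}
q0 ∈ Sat(A[r U AG b]) = {q0, q1, q3, q4, q8, q9}, so the formula holds at q0.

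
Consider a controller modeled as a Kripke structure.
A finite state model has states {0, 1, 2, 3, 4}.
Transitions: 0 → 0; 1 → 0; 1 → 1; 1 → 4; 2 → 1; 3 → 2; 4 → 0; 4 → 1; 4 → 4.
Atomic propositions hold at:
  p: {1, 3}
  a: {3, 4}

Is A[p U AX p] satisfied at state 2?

Yes

Sat(AX p) = {s : every successor in {1, 3}} = {2}
A[p U AX p]: least fixpoint, start Z0 = Sat(AX p) = {2}, add states in Sat(p) with every successor in Z. Z1 = {2, 3}; fixed.
Sat(A[p U AX p]) = {2, 3}
2 ∈ Sat(A[p U AX p]) = {2, 3}, so the formula holds at 2.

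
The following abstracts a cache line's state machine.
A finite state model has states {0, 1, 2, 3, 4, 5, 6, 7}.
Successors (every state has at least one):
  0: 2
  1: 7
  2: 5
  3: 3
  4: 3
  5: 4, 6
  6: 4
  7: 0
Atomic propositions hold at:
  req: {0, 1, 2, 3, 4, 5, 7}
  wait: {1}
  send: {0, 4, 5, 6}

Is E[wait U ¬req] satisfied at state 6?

Yes

Sat(¬req) = {6}
E[wait U ¬req]: least fixpoint, start Z0 = Sat(¬req) = {6}, add states in Sat(wait) with some successor in Z. Already a fixed point.
Sat(E[wait U ¬req]) = {6}
6 ∈ Sat(E[wait U ¬req]) = {6}, so the formula holds at 6.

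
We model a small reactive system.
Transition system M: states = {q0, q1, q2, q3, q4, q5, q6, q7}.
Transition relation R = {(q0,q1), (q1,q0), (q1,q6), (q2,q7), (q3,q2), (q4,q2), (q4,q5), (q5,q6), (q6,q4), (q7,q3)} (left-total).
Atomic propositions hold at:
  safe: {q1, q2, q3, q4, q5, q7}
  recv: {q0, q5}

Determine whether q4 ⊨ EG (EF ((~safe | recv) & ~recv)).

Sat(~safe) = {q0, q6}
Sat(~safe | recv) = {q0, q5, q6}
Sat(~recv) = {q1, q2, q3, q4, q6, q7}
Sat((~safe | recv) & ~recv) = {q6}
EF ((~safe | recv) & ~recv): least fixpoint, start Z0 = {q6}, add states with some successor in Z. Z1 = {q1, q5, q6}; Z2 = {q0, q1, q4, q5, q6}; fixed.
Sat(EF ((~safe | recv) & ~recv)) = {q0, q1, q4, q5, q6}
EG (EF ((~safe | recv) & ~recv)): greatest fixpoint, start Z0 = {q0, q1, q4, q5, q6}, keep only states in Sat with some successor in Z. Already a fixed point.
Sat(EG (EF ((~safe | recv) & ~recv))) = {q0, q1, q4, q5, q6}
q4 ∈ Sat(EG (EF ((~safe | recv) & ~recv))) = {q0, q1, q4, q5, q6}, so the formula holds at q4.

Yes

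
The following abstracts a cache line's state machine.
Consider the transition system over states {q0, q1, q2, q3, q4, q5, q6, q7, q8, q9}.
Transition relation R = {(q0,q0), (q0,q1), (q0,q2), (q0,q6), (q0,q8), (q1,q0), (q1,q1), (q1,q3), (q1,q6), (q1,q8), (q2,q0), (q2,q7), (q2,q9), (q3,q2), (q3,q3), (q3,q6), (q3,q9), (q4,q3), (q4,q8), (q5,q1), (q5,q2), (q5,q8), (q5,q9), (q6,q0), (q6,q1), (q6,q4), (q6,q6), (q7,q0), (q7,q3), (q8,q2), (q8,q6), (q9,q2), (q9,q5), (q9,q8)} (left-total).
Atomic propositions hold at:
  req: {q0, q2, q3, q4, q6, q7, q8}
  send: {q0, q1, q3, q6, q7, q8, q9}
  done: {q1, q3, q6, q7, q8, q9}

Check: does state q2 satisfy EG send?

No

EG send: greatest fixpoint, start Z0 = {q0, q1, q3, q6, q7, q8, q9}, keep only states in Sat with some successor in Z. Already a fixed point.
Sat(EG send) = {q0, q1, q3, q6, q7, q8, q9}
q2 ∉ Sat(EG send) = {q0, q1, q3, q6, q7, q8, q9}, so the formula does not hold at q2.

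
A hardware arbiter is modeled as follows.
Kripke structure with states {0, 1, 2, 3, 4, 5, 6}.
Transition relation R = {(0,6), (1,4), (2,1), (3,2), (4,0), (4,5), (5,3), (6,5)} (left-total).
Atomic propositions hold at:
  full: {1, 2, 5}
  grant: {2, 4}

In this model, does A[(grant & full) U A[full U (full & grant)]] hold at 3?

Sat(grant & full) = {2}
Sat(full & grant) = {2}
A[full U (full & grant)]: least fixpoint, start Z0 = Sat((full & grant)) = {2}, add states in Sat(full) with every successor in Z. Already a fixed point.
Sat(A[full U (full & grant)]) = {2}
A[(grant & full) U A[full U (full & grant)]]: least fixpoint, start Z0 = Sat(A[full U (full & grant)]) = {2}, add states in Sat(grant & full) with every successor in Z. Already a fixed point.
Sat(A[(grant & full) U A[full U (full & grant)]]) = {2}
3 ∉ Sat(A[(grant & full) U A[full U (full & grant)]]) = {2}, so the formula does not hold at 3.

No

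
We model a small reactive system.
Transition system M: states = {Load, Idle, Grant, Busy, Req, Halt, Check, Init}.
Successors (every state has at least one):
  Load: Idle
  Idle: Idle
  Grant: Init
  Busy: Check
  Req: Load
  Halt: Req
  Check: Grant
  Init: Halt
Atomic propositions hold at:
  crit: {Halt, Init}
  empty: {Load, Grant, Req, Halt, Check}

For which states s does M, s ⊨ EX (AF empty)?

{Grant, Busy, Req, Halt, Check, Init}

AF empty: least fixpoint, start Z0 = {Load, Grant, Req, Halt, Check}, add states with every successor in Z. Z1 = {Load, Grant, Busy, Req, Halt, Check, Init}; fixed.
Sat(AF empty) = {Load, Grant, Busy, Req, Halt, Check, Init}
Sat(EX (AF empty)) = {s : some successor in {Load, Grant, Busy, Req, Halt, Check, Init}} = {Grant, Busy, Req, Halt, Check, Init}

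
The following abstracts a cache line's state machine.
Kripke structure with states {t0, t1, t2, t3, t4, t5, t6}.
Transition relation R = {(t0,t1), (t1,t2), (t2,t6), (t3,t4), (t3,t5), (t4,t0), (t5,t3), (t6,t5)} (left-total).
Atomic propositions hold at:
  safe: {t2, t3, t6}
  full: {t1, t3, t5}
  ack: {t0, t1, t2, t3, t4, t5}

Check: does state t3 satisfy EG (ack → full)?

Sat(ack → full) = {t1, t3, t5, t6}
EG (ack → full): greatest fixpoint, start Z0 = {t1, t3, t5, t6}, keep only states in Sat with some successor in Z. Z1 = {t3, t5, t6}; fixed.
Sat(EG (ack → full)) = {t3, t5, t6}
t3 ∈ Sat(EG (ack → full)) = {t3, t5, t6}, so the formula holds at t3.

Yes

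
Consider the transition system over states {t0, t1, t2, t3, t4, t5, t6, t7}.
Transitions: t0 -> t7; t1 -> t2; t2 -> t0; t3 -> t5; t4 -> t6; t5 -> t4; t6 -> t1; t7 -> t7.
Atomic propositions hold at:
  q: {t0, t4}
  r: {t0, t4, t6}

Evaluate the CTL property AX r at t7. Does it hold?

No

Sat(AX r) = {s : every successor in {t0, t4, t6}} = {t2, t4, t5}
t7 ∉ Sat(AX r) = {t2, t4, t5}, so the formula does not hold at t7.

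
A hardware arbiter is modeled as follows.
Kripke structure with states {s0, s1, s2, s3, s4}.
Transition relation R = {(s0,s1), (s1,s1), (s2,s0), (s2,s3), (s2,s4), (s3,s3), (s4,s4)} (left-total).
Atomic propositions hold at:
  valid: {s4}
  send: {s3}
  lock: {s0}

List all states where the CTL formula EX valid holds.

{s2, s4}

Sat(EX valid) = {s : some successor in {s4}} = {s2, s4}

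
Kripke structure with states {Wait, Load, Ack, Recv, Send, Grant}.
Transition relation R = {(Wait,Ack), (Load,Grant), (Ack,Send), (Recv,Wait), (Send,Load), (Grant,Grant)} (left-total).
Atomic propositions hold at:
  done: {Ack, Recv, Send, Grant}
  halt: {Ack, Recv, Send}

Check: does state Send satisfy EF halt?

EF halt: least fixpoint, start Z0 = {Ack, Recv, Send}, add states with some successor in Z. Z1 = {Wait, Ack, Recv, Send}; fixed.
Sat(EF halt) = {Wait, Ack, Recv, Send}
Send ∈ Sat(EF halt) = {Wait, Ack, Recv, Send}, so the formula holds at Send.

Yes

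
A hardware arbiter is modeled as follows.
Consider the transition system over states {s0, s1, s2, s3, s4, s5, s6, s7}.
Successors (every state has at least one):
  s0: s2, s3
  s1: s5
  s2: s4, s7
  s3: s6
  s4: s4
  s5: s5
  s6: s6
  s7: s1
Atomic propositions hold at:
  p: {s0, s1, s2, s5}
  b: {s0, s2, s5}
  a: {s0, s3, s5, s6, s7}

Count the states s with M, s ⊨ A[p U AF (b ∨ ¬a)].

Sat(¬a) = {s1, s2, s4}
Sat(b ∨ ¬a) = {s0, s1, s2, s4, s5}
AF (b ∨ ¬a): least fixpoint, start Z0 = {s0, s1, s2, s4, s5}, add states with every successor in Z. Z1 = {s0, s1, s2, s4, s5, s7}; fixed.
Sat(AF (b ∨ ¬a)) = {s0, s1, s2, s4, s5, s7}
A[p U AF (b ∨ ¬a)]: least fixpoint, start Z0 = Sat(AF (b ∨ ¬a)) = {s0, s1, s2, s4, s5, s7}, add states in Sat(p) with every successor in Z. Already a fixed point.
Sat(A[p U AF (b ∨ ¬a)]) = {s0, s1, s2, s4, s5, s7}
|Sat(A[p U AF (b ∨ ¬a)])| = |{s0, s1, s2, s4, s5, s7}| = 6.

6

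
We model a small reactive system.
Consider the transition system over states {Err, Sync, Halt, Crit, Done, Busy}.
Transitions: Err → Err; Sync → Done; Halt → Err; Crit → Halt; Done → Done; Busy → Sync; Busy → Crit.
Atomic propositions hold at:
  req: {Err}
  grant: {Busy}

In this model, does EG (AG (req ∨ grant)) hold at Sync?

Sat(req ∨ grant) = {Err, Busy}
AG (req ∨ grant): greatest fixpoint, start Z0 = {Err, Busy}, keep only states in Sat with every successor in Z. Z1 = {Err}; fixed.
Sat(AG (req ∨ grant)) = {Err}
EG (AG (req ∨ grant)): greatest fixpoint, start Z0 = {Err}, keep only states in Sat with some successor in Z. Already a fixed point.
Sat(EG (AG (req ∨ grant))) = {Err}
Sync ∉ Sat(EG (AG (req ∨ grant))) = {Err}, so the formula does not hold at Sync.

No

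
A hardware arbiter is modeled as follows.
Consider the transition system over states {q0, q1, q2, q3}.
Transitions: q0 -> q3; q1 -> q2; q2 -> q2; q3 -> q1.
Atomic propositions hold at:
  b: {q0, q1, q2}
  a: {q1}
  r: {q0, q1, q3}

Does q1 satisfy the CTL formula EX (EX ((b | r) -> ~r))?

Sat(b | r) = {q0, q1, q2, q3}
Sat(~r) = {q2}
Sat((b | r) -> ~r) = {q2}
Sat(EX ((b | r) -> ~r)) = {s : some successor in {q2}} = {q1, q2}
Sat(EX (EX ((b | r) -> ~r))) = {s : some successor in {q1, q2}} = {q1, q2, q3}
q1 ∈ Sat(EX (EX ((b | r) -> ~r))) = {q1, q2, q3}, so the formula holds at q1.

Yes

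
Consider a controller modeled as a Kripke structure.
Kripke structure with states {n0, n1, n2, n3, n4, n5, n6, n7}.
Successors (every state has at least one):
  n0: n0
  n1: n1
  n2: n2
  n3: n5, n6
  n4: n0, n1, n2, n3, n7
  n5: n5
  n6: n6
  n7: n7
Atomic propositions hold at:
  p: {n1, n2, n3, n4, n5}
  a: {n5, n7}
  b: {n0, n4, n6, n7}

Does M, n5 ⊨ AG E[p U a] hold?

Yes

E[p U a]: least fixpoint, start Z0 = Sat(a) = {n5, n7}, add states in Sat(p) with some successor in Z. Z1 = {n3, n4, n5, n7}; fixed.
Sat(E[p U a]) = {n3, n4, n5, n7}
AG E[p U a]: greatest fixpoint, start Z0 = {n3, n4, n5, n7}, keep only states in Sat with every successor in Z. Z1 = {n5, n7}; fixed.
Sat(AG E[p U a]) = {n5, n7}
n5 ∈ Sat(AG E[p U a]) = {n5, n7}, so the formula holds at n5.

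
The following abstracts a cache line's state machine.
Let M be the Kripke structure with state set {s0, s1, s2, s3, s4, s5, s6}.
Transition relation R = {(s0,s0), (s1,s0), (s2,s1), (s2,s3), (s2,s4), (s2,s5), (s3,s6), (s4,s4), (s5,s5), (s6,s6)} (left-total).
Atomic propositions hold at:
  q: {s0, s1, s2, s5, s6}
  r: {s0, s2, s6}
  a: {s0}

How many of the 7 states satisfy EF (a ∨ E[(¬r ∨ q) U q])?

6

Sat(¬r) = {s1, s3, s4, s5}
Sat(¬r ∨ q) = {s0, s1, s2, s3, s4, s5, s6}
E[(¬r ∨ q) U q]: least fixpoint, start Z0 = Sat(q) = {s0, s1, s2, s5, s6}, add states in Sat(¬r ∨ q) with some successor in Z. Z1 = {s0, s1, s2, s3, s5, s6}; fixed.
Sat(E[(¬r ∨ q) U q]) = {s0, s1, s2, s3, s5, s6}
Sat(a ∨ E[(¬r ∨ q) U q]) = {s0, s1, s2, s3, s5, s6}
EF (a ∨ E[(¬r ∨ q) U q]): least fixpoint, start Z0 = {s0, s1, s2, s3, s5, s6}, add states with some successor in Z. Already a fixed point.
Sat(EF (a ∨ E[(¬r ∨ q) U q])) = {s0, s1, s2, s3, s5, s6}
|Sat(EF (a ∨ E[(¬r ∨ q) U q]))| = |{s0, s1, s2, s3, s5, s6}| = 6.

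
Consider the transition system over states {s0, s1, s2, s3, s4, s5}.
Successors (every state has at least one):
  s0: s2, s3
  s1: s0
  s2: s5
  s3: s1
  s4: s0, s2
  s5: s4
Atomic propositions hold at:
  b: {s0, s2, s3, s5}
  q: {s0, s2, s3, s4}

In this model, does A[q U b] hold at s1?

A[q U b]: least fixpoint, start Z0 = Sat(b) = {s0, s2, s3, s5}, add states in Sat(q) with every successor in Z. Z1 = {s0, s2, s3, s4, s5}; fixed.
Sat(A[q U b]) = {s0, s2, s3, s4, s5}
s1 ∉ Sat(A[q U b]) = {s0, s2, s3, s4, s5}, so the formula does not hold at s1.

No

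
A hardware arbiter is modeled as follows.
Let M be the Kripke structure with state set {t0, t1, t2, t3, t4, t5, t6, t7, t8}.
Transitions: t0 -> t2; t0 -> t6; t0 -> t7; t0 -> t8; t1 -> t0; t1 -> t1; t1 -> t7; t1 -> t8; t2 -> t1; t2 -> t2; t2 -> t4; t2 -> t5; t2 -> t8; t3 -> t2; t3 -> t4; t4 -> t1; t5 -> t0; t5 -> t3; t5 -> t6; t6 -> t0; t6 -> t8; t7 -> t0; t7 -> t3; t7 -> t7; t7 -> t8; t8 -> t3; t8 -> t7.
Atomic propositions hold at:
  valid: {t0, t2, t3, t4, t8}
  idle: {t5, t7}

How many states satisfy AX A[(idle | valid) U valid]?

2

Sat(idle | valid) = {t0, t2, t3, t4, t5, t7, t8}
A[(idle | valid) U valid]: least fixpoint, start Z0 = Sat(valid) = {t0, t2, t3, t4, t8}, add states in Sat(idle | valid) with every successor in Z. Already a fixed point.
Sat(A[(idle | valid) U valid]) = {t0, t2, t3, t4, t8}
Sat(AX A[(idle | valid) U valid]) = {s : every successor in {t0, t2, t3, t4, t8}} = {t3, t6}
|Sat(AX A[(idle | valid) U valid])| = |{t3, t6}| = 2.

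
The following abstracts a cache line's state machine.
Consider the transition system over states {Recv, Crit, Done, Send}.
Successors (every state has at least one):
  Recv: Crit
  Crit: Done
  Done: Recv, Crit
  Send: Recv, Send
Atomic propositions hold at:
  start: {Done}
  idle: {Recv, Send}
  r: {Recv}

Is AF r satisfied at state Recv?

AF r: least fixpoint, start Z0 = {Recv}, add states with every successor in Z. Already a fixed point.
Sat(AF r) = {Recv}
Recv ∈ Sat(AF r) = {Recv}, so the formula holds at Recv.

Yes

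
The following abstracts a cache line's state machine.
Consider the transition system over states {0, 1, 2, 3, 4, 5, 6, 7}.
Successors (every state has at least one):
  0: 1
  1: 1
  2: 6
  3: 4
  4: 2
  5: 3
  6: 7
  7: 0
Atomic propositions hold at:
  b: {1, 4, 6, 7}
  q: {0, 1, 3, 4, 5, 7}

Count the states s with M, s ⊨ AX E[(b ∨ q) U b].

7

Sat(b ∨ q) = {0, 1, 3, 4, 5, 6, 7}
E[(b ∨ q) U b]: least fixpoint, start Z0 = Sat(b) = {1, 4, 6, 7}, add states in Sat(b ∨ q) with some successor in Z. Z1 = {0, 1, 3, 4, 6, 7}; Z2 = {0, 1, 3, 4, 5, 6, 7}; fixed.
Sat(E[(b ∨ q) U b]) = {0, 1, 3, 4, 5, 6, 7}
Sat(AX E[(b ∨ q) U b]) = {s : every successor in {0, 1, 3, 4, 5, 6, 7}} = {0, 1, 2, 3, 5, 6, 7}
|Sat(AX E[(b ∨ q) U b])| = |{0, 1, 2, 3, 5, 6, 7}| = 7.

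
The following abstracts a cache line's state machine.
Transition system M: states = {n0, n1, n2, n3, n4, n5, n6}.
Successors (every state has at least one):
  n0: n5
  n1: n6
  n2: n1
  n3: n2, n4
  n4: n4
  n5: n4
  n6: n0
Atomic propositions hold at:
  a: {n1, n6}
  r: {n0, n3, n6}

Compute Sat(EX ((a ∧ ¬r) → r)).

Sat(¬r) = {n1, n2, n4, n5}
Sat(a ∧ ¬r) = {n1}
Sat((a ∧ ¬r) → r) = {n0, n2, n3, n4, n5, n6}
Sat(EX ((a ∧ ¬r) → r)) = {s : some successor in {n0, n2, n3, n4, n5, n6}} = {n0, n1, n3, n4, n5, n6}

{n0, n1, n3, n4, n5, n6}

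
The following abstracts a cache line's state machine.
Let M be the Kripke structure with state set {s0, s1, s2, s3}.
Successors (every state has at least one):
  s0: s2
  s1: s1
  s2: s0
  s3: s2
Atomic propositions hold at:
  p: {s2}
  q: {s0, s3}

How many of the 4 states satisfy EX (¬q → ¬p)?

2

Sat(¬q) = {s1, s2}
Sat(¬p) = {s0, s1, s3}
Sat(¬q → ¬p) = {s0, s1, s3}
Sat(EX (¬q → ¬p)) = {s : some successor in {s0, s1, s3}} = {s1, s2}
|Sat(EX (¬q → ¬p))| = |{s1, s2}| = 2.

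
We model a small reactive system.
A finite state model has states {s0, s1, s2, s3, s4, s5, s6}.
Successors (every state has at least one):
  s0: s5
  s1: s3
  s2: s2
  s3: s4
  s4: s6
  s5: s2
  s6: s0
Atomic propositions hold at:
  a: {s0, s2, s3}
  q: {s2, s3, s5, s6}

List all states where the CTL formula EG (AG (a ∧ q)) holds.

{s2}

Sat(a ∧ q) = {s2, s3}
AG (a ∧ q): greatest fixpoint, start Z0 = {s2, s3}, keep only states in Sat with every successor in Z. Z1 = {s2}; fixed.
Sat(AG (a ∧ q)) = {s2}
EG (AG (a ∧ q)): greatest fixpoint, start Z0 = {s2}, keep only states in Sat with some successor in Z. Already a fixed point.
Sat(EG (AG (a ∧ q))) = {s2}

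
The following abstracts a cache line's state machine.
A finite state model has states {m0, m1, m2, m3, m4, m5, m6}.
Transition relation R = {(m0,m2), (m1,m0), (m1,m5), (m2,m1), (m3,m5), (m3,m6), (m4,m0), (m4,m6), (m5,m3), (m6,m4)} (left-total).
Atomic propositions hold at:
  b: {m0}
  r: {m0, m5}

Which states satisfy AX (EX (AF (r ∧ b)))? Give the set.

{m2, m6}

Sat(r ∧ b) = {m0}
AF (r ∧ b): least fixpoint, start Z0 = {m0}, add states with every successor in Z. Already a fixed point.
Sat(AF (r ∧ b)) = {m0}
Sat(EX (AF (r ∧ b))) = {s : some successor in {m0}} = {m1, m4}
Sat(AX (EX (AF (r ∧ b)))) = {s : every successor in {m1, m4}} = {m2, m6}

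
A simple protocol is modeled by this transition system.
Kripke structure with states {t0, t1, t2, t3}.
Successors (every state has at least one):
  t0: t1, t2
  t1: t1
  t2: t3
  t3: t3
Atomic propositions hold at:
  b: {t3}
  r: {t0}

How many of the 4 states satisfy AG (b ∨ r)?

1

Sat(b ∨ r) = {t0, t3}
AG (b ∨ r): greatest fixpoint, start Z0 = {t0, t3}, keep only states in Sat with every successor in Z. Z1 = {t3}; fixed.
Sat(AG (b ∨ r)) = {t3}
|Sat(AG (b ∨ r))| = |{t3}| = 1.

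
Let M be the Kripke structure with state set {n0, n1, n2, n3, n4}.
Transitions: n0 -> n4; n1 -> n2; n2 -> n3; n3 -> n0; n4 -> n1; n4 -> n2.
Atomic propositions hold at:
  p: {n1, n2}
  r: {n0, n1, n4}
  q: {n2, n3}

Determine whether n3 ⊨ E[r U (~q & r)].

Sat(~q) = {n0, n1, n4}
Sat(~q & r) = {n0, n1, n4}
E[r U (~q & r)]: least fixpoint, start Z0 = Sat((~q & r)) = {n0, n1, n4}, add states in Sat(r) with some successor in Z. Already a fixed point.
Sat(E[r U (~q & r)]) = {n0, n1, n4}
n3 ∉ Sat(E[r U (~q & r)]) = {n0, n1, n4}, so the formula does not hold at n3.

No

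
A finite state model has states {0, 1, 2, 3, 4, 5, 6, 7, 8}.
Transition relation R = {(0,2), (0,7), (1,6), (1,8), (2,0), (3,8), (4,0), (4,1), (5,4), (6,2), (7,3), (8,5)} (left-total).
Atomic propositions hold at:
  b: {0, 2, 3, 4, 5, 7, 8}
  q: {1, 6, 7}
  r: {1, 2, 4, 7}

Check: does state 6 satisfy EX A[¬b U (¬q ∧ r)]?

Yes

Sat(¬b) = {1, 6}
Sat(¬q) = {0, 2, 3, 4, 5, 8}
Sat(¬q ∧ r) = {2, 4}
A[¬b U (¬q ∧ r)]: least fixpoint, start Z0 = Sat((¬q ∧ r)) = {2, 4}, add states in Sat(¬b) with every successor in Z. Z1 = {2, 4, 6}; fixed.
Sat(A[¬b U (¬q ∧ r)]) = {2, 4, 6}
Sat(EX A[¬b U (¬q ∧ r)]) = {s : some successor in {2, 4, 6}} = {0, 1, 5, 6}
6 ∈ Sat(EX A[¬b U (¬q ∧ r)]) = {0, 1, 5, 6}, so the formula holds at 6.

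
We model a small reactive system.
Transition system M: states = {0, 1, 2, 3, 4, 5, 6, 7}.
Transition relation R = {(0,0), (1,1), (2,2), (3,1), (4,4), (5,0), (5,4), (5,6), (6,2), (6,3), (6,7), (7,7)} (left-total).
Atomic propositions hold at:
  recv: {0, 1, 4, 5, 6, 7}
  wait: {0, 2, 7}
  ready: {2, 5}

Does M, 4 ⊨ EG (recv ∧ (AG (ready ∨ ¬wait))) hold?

Sat(¬wait) = {1, 3, 4, 5, 6}
Sat(ready ∨ ¬wait) = {1, 2, 3, 4, 5, 6}
AG (ready ∨ ¬wait): greatest fixpoint, start Z0 = {1, 2, 3, 4, 5, 6}, keep only states in Sat with every successor in Z. Z1 = {1, 2, 3, 4}; fixed.
Sat(AG (ready ∨ ¬wait)) = {1, 2, 3, 4}
Sat(recv ∧ (AG (ready ∨ ¬wait))) = {1, 4}
EG (recv ∧ (AG (ready ∨ ¬wait))): greatest fixpoint, start Z0 = {1, 4}, keep only states in Sat with some successor in Z. Already a fixed point.
Sat(EG (recv ∧ (AG (ready ∨ ¬wait)))) = {1, 4}
4 ∈ Sat(EG (recv ∧ (AG (ready ∨ ¬wait)))) = {1, 4}, so the formula holds at 4.

Yes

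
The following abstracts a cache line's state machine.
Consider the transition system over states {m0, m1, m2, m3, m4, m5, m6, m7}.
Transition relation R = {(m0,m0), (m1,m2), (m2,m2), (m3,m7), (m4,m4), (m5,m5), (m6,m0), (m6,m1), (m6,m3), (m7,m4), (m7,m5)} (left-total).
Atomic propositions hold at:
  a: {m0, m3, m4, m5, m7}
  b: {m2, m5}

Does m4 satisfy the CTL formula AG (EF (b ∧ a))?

No

Sat(b ∧ a) = {m5}
EF (b ∧ a): least fixpoint, start Z0 = {m5}, add states with some successor in Z. Z1 = {m5, m7}; Z2 = {m3, m5, m7}; Z3 = {m3, m5, m6, m7}; fixed.
Sat(EF (b ∧ a)) = {m3, m5, m6, m7}
AG (EF (b ∧ a)): greatest fixpoint, start Z0 = {m3, m5, m6, m7}, keep only states in Sat with every successor in Z. Z1 = {m3, m5}; Z2 = {m5}; fixed.
Sat(AG (EF (b ∧ a))) = {m5}
m4 ∉ Sat(AG (EF (b ∧ a))) = {m5}, so the formula does not hold at m4.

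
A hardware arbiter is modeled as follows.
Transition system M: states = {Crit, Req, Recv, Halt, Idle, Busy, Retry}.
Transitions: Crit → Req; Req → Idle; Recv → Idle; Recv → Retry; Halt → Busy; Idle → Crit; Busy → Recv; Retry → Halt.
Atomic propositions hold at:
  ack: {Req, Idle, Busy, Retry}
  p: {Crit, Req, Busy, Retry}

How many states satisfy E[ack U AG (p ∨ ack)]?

Sat(p ∨ ack) = {Crit, Req, Idle, Busy, Retry}
AG (p ∨ ack): greatest fixpoint, start Z0 = {Crit, Req, Idle, Busy, Retry}, keep only states in Sat with every successor in Z. Z1 = {Crit, Req, Idle}; fixed.
Sat(AG (p ∨ ack)) = {Crit, Req, Idle}
E[ack U AG (p ∨ ack)]: least fixpoint, start Z0 = Sat(AG (p ∨ ack)) = {Crit, Req, Idle}, add states in Sat(ack) with some successor in Z. Already a fixed point.
Sat(E[ack U AG (p ∨ ack)]) = {Crit, Req, Idle}
|Sat(E[ack U AG (p ∨ ack)])| = |{Crit, Req, Idle}| = 3.

3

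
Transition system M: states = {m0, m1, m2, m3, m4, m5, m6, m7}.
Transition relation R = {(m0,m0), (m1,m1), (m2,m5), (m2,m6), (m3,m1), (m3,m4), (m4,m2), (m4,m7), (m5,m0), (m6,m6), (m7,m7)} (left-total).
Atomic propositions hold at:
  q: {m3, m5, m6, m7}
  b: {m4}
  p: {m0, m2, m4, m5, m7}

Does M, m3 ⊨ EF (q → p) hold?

Sat(q → p) = {m0, m1, m2, m4, m5, m7}
EF (q → p): least fixpoint, start Z0 = {m0, m1, m2, m4, m5, m7}, add states with some successor in Z. Z1 = {m0, m1, m2, m3, m4, m5, m7}; fixed.
Sat(EF (q → p)) = {m0, m1, m2, m3, m4, m5, m7}
m3 ∈ Sat(EF (q → p)) = {m0, m1, m2, m3, m4, m5, m7}, so the formula holds at m3.

Yes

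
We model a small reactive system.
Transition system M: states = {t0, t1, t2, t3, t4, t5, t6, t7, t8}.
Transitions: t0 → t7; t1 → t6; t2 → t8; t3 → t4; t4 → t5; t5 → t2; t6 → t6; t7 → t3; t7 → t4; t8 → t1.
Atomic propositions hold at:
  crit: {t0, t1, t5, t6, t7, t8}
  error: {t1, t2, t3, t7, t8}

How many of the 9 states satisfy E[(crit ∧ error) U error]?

5

Sat(crit ∧ error) = {t1, t7, t8}
E[(crit ∧ error) U error]: least fixpoint, start Z0 = Sat(error) = {t1, t2, t3, t7, t8}, add states in Sat(crit ∧ error) with some successor in Z. Already a fixed point.
Sat(E[(crit ∧ error) U error]) = {t1, t2, t3, t7, t8}
|Sat(E[(crit ∧ error) U error])| = |{t1, t2, t3, t7, t8}| = 5.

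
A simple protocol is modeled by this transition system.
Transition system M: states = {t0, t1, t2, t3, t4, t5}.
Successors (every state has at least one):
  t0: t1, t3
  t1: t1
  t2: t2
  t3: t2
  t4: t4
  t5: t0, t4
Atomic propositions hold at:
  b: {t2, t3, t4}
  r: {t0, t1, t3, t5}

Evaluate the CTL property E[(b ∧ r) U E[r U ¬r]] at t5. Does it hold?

Sat(b ∧ r) = {t3}
Sat(¬r) = {t2, t4}
E[r U ¬r]: least fixpoint, start Z0 = Sat(¬r) = {t2, t4}, add states in Sat(r) with some successor in Z. Z1 = {t2, t3, t4, t5}; Z2 = {t0, t2, t3, t4, t5}; fixed.
Sat(E[r U ¬r]) = {t0, t2, t3, t4, t5}
E[(b ∧ r) U E[r U ¬r]]: least fixpoint, start Z0 = Sat(E[r U ¬r]) = {t0, t2, t3, t4, t5}, add states in Sat(b ∧ r) with some successor in Z. Already a fixed point.
Sat(E[(b ∧ r) U E[r U ¬r]]) = {t0, t2, t3, t4, t5}
t5 ∈ Sat(E[(b ∧ r) U E[r U ¬r]]) = {t0, t2, t3, t4, t5}, so the formula holds at t5.

Yes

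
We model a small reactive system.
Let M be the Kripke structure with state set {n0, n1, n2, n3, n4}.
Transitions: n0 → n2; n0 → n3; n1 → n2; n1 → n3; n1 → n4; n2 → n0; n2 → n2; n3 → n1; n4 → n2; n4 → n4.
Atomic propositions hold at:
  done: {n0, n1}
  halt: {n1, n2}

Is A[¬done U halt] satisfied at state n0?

No

Sat(¬done) = {n2, n3, n4}
A[¬done U halt]: least fixpoint, start Z0 = Sat(halt) = {n1, n2}, add states in Sat(¬done) with every successor in Z. Z1 = {n1, n2, n3}; fixed.
Sat(A[¬done U halt]) = {n1, n2, n3}
n0 ∉ Sat(A[¬done U halt]) = {n1, n2, n3}, so the formula does not hold at n0.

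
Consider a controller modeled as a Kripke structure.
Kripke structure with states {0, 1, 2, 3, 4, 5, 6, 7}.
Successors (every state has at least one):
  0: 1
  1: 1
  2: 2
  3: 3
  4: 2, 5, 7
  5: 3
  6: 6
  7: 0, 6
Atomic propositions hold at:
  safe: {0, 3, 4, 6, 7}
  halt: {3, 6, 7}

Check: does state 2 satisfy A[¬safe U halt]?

Sat(¬safe) = {1, 2, 5}
A[¬safe U halt]: least fixpoint, start Z0 = Sat(halt) = {3, 6, 7}, add states in Sat(¬safe) with every successor in Z. Z1 = {3, 5, 6, 7}; fixed.
Sat(A[¬safe U halt]) = {3, 5, 6, 7}
2 ∉ Sat(A[¬safe U halt]) = {3, 5, 6, 7}, so the formula does not hold at 2.

No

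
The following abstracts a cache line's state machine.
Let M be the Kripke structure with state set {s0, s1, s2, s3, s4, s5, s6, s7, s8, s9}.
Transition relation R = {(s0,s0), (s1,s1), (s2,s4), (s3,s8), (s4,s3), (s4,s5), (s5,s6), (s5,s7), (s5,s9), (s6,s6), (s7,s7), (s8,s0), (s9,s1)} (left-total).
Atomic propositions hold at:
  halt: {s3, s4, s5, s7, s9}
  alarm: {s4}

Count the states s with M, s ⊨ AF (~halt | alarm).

Sat(~halt) = {s0, s1, s2, s6, s8}
Sat(~halt | alarm) = {s0, s1, s2, s4, s6, s8}
AF (~halt | alarm): least fixpoint, start Z0 = {s0, s1, s2, s4, s6, s8}, add states with every successor in Z. Z1 = {s0, s1, s2, s3, s4, s6, s8, s9}; fixed.
Sat(AF (~halt | alarm)) = {s0, s1, s2, s3, s4, s6, s8, s9}
|Sat(AF (~halt | alarm))| = |{s0, s1, s2, s3, s4, s6, s8, s9}| = 8.

8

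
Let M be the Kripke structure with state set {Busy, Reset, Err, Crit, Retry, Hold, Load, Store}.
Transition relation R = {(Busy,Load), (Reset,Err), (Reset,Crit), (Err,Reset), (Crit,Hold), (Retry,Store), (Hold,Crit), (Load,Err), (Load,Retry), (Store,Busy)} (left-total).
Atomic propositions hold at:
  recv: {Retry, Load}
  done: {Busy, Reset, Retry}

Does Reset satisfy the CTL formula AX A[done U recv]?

No

A[done U recv]: least fixpoint, start Z0 = Sat(recv) = {Retry, Load}, add states in Sat(done) with every successor in Z. Z1 = {Busy, Retry, Load}; fixed.
Sat(A[done U recv]) = {Busy, Retry, Load}
Sat(AX A[done U recv]) = {s : every successor in {Busy, Retry, Load}} = {Busy, Store}
Reset ∉ Sat(AX A[done U recv]) = {Busy, Store}, so the formula does not hold at Reset.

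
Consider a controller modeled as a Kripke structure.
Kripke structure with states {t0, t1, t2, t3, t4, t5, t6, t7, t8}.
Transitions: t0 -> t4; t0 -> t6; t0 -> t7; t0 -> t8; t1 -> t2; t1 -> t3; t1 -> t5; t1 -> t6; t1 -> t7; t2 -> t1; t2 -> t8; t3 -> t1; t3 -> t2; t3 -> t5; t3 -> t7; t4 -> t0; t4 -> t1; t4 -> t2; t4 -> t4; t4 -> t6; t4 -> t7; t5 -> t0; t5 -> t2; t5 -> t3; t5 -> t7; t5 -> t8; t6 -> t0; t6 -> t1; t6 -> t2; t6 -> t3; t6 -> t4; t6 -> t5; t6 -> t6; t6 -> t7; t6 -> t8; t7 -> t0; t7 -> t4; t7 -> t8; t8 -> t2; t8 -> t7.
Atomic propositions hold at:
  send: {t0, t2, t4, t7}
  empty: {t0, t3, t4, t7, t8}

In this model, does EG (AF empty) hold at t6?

No

AF empty: least fixpoint, start Z0 = {t0, t3, t4, t7, t8}, add states with every successor in Z. Already a fixed point.
Sat(AF empty) = {t0, t3, t4, t7, t8}
EG (AF empty): greatest fixpoint, start Z0 = {t0, t3, t4, t7, t8}, keep only states in Sat with some successor in Z. Already a fixed point.
Sat(EG (AF empty)) = {t0, t3, t4, t7, t8}
t6 ∉ Sat(EG (AF empty)) = {t0, t3, t4, t7, t8}, so the formula does not hold at t6.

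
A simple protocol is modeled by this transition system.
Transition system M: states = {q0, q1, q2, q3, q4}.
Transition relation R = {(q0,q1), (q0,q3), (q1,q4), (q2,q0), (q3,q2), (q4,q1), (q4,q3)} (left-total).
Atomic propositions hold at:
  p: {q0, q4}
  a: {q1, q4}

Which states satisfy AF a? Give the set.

AF a: least fixpoint, start Z0 = {q1, q4}, add states with every successor in Z. Already a fixed point.
Sat(AF a) = {q1, q4}

{q1, q4}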